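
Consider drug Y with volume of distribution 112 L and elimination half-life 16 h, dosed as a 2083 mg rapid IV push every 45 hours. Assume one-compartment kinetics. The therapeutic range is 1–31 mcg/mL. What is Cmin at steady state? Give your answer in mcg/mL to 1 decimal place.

k = ln2/t½ = ln2/16 ≈ 0.043322 h⁻¹; fraction remaining f = e^(−kτ) = e^(−0.043322×45) ≈ 0.1423.
Single-dose peak C₀ = D/Vd = 2083/112 ≈ 18.598 mcg/mL.
Steady-state trough Cmin,ss = C₀·f/(1−f) ≈ 18.598 × 0.1423/0.8577 ≈ 3.086 mcg/mL.
Trough 3.1 mcg/mL vs MEC 1 mcg/mL: adequate.

3.1 mcg/mL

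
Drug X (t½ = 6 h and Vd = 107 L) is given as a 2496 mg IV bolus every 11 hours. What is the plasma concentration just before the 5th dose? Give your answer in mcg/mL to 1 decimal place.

9.0 mcg/mL

f = (1/2)^(τ/t½) = (1/2)^(11/6) ≈ 0.2806.
C₀ = D/Vd = 2496/107 ≈ 23.327 mcg/mL.
Before the 5th dose, 4 doses have been given. Superposition: Cmin = C₀·(f + f² + … + f^4).
≈ 23.327 × (0.2806 + 0.0787 + 0.0221 + 0.0062) ≈ 23.327 × 0.3876 ≈ 9.042 mcg/mL.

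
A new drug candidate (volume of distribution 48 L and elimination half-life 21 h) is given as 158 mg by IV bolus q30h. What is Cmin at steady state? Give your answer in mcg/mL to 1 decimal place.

1.9 mcg/mL

Over one 30-h interval, 30/21 ≈ 1.4286 half-lives elapse, leaving f ≈ 0.3715 of each dose.
Accumulation ratio R = 1/(1 − f) ≈ 1/0.6285 ≈ 1.5911.
Each bolus raises the concentration by D/Vd = 158/48 ≈ 3.292 mcg/mL.
Cmax,ss = C₀/(1 − f) ≈ 3.292/0.6285 ≈ 5.238 mcg/mL.
Steady-state trough Cmin,ss = Cmax,ss·f ≈ 5.238 × 0.3715 ≈ 1.946 mcg/mL.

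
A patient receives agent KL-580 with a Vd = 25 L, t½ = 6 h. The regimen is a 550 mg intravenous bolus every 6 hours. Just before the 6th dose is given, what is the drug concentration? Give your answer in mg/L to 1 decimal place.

21.3 mg/L

f = (1/2)^(τ/t½) = (1/2)^(6/6) ≈ 0.5000.
C₀ = D/Vd = 550/25 ≈ 22.000 mg/L.
Before the 6th dose, 5 doses have been given. Superposition: Cmin = C₀·(f + f² + … + f^5).
≈ 22.000 × (0.5000 + 0.2500 + 0.1250 + 0.0625 + 0.0313) ≈ 22.000 × 0.9688 ≈ 21.314 mg/L.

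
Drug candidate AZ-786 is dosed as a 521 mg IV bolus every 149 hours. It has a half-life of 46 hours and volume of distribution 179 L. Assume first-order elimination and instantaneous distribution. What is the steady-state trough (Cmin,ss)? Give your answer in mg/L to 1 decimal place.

τ/t½ = 149/46 ≈ 3.2391, so fraction remaining f = (1/2)^(149/46) ≈ 0.1059.
Each bolus raises the concentration by D/Vd = 521/179 ≈ 2.911 mg/L.
Steady-state trough Cmin,ss = C₀·f/(1−f) ≈ 2.911 × 0.1059/0.8941 ≈ 0.345 mg/L.

0.3 mg/L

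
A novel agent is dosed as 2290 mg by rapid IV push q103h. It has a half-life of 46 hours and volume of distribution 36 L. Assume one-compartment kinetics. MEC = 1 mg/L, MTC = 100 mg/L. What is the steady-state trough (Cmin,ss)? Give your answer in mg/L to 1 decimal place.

17.1 mg/L

k = ln2/t½ = ln2/46 ≈ 0.015068 h⁻¹; fraction remaining f = e^(−kτ) = e^(−0.015068×103) ≈ 0.2118.
Accumulation ratio R = 1/(1 − f) ≈ 1/0.7882 ≈ 1.2687.
Single-dose peak C₀ = D/Vd = 2290/36 ≈ 63.611 mg/L.
Cmax,ss = C₀/(1 − f) ≈ 63.611/0.7882 ≈ 80.704 mg/L.
One interval later, Cmin,ss = Cmax,ss·e^(−kτ) ≈ 80.704 × 0.2118 ≈ 17.093 mg/L.
Trough 17.1 mg/L vs MEC 1 mg/L: adequate.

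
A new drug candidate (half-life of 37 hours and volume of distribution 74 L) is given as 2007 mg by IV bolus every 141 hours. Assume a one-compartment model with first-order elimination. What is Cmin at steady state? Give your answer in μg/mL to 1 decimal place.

2.1 μg/mL

τ/t½ = 141/37 ≈ 3.8108, so fraction remaining f = (1/2)^(141/37) ≈ 0.0713.
Single-dose peak C₀ = D/Vd = 2007/74 ≈ 27.122 μg/mL.
Steady-state trough Cmin,ss = C₀·f/(1−f) ≈ 27.122 × 0.0713/0.9287 ≈ 2.082 μg/mL.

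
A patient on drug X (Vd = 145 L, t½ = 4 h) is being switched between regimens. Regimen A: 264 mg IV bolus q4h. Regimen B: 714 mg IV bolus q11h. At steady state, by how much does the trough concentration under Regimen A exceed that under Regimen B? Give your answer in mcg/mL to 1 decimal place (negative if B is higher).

Regimen A: f = (1/2)^(4/4) ≈ 0.5000; Cmin,ss = (264/145)·f/(1−f) ≈ 1.821 mcg/mL.
Regimen B: f = (1/2)^(11/4) ≈ 0.1487; Cmin,ss = (714/145)·f/(1−f) ≈ 0.860 mcg/mL.
Difference ≈ 1.821 − 0.860 ≈ 0.961 mcg/mL.

1.0 mcg/mL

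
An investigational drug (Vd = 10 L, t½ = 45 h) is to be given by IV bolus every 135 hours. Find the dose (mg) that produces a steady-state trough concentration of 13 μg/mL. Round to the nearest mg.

τ/t½ = 135/45 ≈ 3, so f = (1/2)^(135/45) ≈ 0.125000.
Cmin,ss = (D/Vd)·f/(1−f), so D = Cmin,ss·Vd·(1−f)/f.
D = 13 × 10 × (1−f)/f ≈ 13 × 10 × 7.00000 ≈ 910.00 mg.

910 mg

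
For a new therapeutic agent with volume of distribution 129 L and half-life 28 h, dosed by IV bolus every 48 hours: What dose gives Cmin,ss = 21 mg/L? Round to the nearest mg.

τ/t½ = 48/28 ≈ 1.7143, so f = (1/2)^(48/28) ≈ 0.304753.
Cmin,ss = (D/Vd)·f/(1−f), so D = Cmin,ss·Vd·(1−f)/f.
D = 21 × 129 × (1−f)/f ≈ 21 × 129 × 2.28135 ≈ 6180.18 mg.

6180 mg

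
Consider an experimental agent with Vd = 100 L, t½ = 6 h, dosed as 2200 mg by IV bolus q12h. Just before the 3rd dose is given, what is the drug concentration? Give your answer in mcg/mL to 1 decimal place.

f = (1/2)^(τ/t½) = (1/2)^(12/6) ≈ 0.2500.
C₀ = D/Vd = 2200/100 ≈ 22.000 mcg/mL.
Before the 3rd dose, 2 doses have been given. Superposition: Cmin = C₀·(f + f²).
≈ 22.000 × (0.2500 + 0.0625) ≈ 22.000 × 0.3125 ≈ 6.875 mcg/mL.

6.9 mcg/mL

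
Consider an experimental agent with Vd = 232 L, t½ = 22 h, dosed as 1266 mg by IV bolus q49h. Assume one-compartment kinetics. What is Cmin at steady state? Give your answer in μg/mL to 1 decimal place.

1.5 μg/mL

τ/t½ = 49/22 ≈ 2.2273, so fraction remaining f = (1/2)^(49/22) ≈ 0.2136.
Single-dose peak C₀ = D/Vd = 1266/232 ≈ 5.457 μg/mL.
Steady-state trough Cmin,ss = C₀·f/(1−f) ≈ 5.457 × 0.2136/0.7864 ≈ 1.482 μg/mL.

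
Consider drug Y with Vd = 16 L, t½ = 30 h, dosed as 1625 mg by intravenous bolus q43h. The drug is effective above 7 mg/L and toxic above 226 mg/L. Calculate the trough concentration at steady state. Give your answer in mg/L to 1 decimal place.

Over one 43-h interval, 43/30 ≈ 1.4333 half-lives elapse, leaving f ≈ 0.3703 of each dose.
Each bolus raises the concentration by D/Vd = 1625/16 ≈ 101.562 mg/L.
Steady-state trough Cmin,ss = C₀·f/(1−f) ≈ 101.562 × 0.3703/0.6297 ≈ 59.724 mg/L.
Trough 59.7 mg/L vs MEC 7 mg/L: adequate.

59.7 mg/L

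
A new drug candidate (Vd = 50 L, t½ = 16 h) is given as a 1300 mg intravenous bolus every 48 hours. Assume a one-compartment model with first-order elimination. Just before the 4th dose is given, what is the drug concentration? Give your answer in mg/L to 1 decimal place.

f = (1/2)^(τ/t½) = (1/2)^(48/16) ≈ 0.1250.
C₀ = D/Vd = 1300/50 ≈ 26.000 mg/L.
Before the 4th dose, 3 doses have been given. Superposition: Cmin = C₀·(f + f² + … + f^3).
≈ 26.000 × (0.1250 + 0.0156 + 0.0020) ≈ 26.000 × 0.1426 ≈ 3.708 mg/L.

3.7 mg/L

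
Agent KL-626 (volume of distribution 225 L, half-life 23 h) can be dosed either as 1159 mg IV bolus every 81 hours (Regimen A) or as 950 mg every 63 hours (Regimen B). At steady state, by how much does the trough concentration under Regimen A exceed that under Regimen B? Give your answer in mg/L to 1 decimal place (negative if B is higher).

-0.3 mg/L

Regimen A: f = (1/2)^(81/23) ≈ 0.0871; Cmin,ss = (1159/225)·f/(1−f) ≈ 0.491 mg/L.
Regimen B: f = (1/2)^(63/23) ≈ 0.1498; Cmin,ss = (950/225)·f/(1−f) ≈ 0.744 mg/L.
Difference ≈ 0.491 − 0.744 ≈ -0.253 mg/L.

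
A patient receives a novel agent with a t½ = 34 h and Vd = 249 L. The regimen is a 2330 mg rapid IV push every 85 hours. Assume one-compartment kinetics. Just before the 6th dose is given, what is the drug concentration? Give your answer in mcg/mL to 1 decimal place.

f = (1/2)^(τ/t½) = (1/2)^(85/34) ≈ 0.1768.
C₀ = D/Vd = 2330/249 ≈ 9.357 mcg/mL.
Before the 6th dose, 5 doses have been given. Superposition: Cmin = C₀·(f + f² + … + f^5).
≈ 9.357 × (0.1768 + 0.0313 + 0.0055 + 0.0010 + 0.0002) ≈ 9.357 × 0.2148 ≈ 2.010 mcg/mL.

2.0 mcg/mL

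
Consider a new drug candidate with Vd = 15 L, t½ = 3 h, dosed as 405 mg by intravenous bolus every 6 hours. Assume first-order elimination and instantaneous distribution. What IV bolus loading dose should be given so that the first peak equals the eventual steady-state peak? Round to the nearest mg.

540 mg

f = (1/2)^(6/3) ≈ 0.250000; accumulation ratio R = 1/(1−f) ≈ 1.33333.
Loading dose to hit Cmax,ss on first dose: D_load = D_maint·R ≈ 405 × 1.33333 ≈ 540.00 mg.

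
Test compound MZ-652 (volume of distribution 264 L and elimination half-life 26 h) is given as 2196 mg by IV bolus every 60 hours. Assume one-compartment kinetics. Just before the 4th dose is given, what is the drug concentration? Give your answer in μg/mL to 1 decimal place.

2.1 μg/mL

f = (1/2)^(τ/t½) = (1/2)^(60/26) ≈ 0.2020.
C₀ = D/Vd = 2196/264 ≈ 8.318 μg/mL.
Before the 4th dose, 3 doses have been given. Superposition: Cmin = C₀·(f + f² + … + f^3).
≈ 8.318 × (0.2020 + 0.0408 + 0.0082) ≈ 8.318 × 0.2510 ≈ 2.088 μg/mL.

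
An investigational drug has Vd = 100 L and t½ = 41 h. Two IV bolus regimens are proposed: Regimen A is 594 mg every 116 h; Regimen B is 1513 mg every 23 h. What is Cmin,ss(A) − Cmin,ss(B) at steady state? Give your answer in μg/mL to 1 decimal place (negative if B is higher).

-30.9 μg/mL

Regimen A: f = (1/2)^(116/41) ≈ 0.1407; Cmin,ss = (594/100)·f/(1−f) ≈ 0.973 μg/mL.
Regimen B: f = (1/2)^(23/41) ≈ 0.6778; Cmin,ss = (1513/100)·f/(1−f) ≈ 31.828 μg/mL.
Difference ≈ 0.973 − 31.828 ≈ -30.855 μg/mL.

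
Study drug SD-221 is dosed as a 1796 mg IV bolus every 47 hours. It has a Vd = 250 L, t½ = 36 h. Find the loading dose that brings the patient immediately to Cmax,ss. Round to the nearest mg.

3016 mg

f = (1/2)^(47/36) ≈ 0.404565; accumulation ratio R = 1/(1−f) ≈ 1.67944.
Loading dose to hit Cmax,ss on first dose: D_load = D_maint·R ≈ 1796 × 1.67944 ≈ 3016.27 mg.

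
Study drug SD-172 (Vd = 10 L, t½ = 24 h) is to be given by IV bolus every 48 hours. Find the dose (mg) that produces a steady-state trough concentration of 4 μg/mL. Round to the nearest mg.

120 mg

τ/t½ = 48/24 ≈ 2, so f = (1/2)^(48/24) ≈ 0.250000.
Cmin,ss = (D/Vd)·f/(1−f), so D = Cmin,ss·Vd·(1−f)/f.
D = 4 × 10 × (1−f)/f ≈ 4 × 10 × 3.00000 ≈ 120.00 mg.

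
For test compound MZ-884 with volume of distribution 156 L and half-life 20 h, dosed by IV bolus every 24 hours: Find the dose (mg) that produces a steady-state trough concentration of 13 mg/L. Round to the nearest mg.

2631 mg

τ/t½ = 24/20 ≈ 1.2, so f = (1/2)^(24/20) ≈ 0.435275.
Cmin,ss = (D/Vd)·f/(1−f), so D = Cmin,ss·Vd·(1−f)/f.
D = 13 × 156 × (1−f)/f ≈ 13 × 156 × 1.29740 ≈ 2631.13 mg.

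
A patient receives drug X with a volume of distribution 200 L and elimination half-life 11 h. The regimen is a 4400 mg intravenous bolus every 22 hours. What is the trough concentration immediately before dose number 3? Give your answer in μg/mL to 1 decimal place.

6.9 μg/mL

f = (1/2)^(τ/t½) = (1/2)^(22/11) ≈ 0.2500.
C₀ = D/Vd = 4400/200 ≈ 22.000 μg/mL.
Before the 3rd dose, 2 doses have been given. Superposition: Cmin = C₀·(f + f²).
≈ 22.000 × (0.2500 + 0.0625) ≈ 22.000 × 0.3125 ≈ 6.875 μg/mL.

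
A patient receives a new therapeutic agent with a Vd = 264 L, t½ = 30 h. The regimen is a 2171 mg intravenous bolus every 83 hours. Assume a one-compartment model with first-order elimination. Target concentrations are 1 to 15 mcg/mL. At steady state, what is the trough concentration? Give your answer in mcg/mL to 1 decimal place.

1.4 mcg/mL

k = ln2/t½ = ln2/30 ≈ 0.023105 h⁻¹; fraction remaining f = e^(−kτ) = e^(−0.023105×83) ≈ 0.1469.
Accumulation ratio R = 1/(1 − f) ≈ 1/0.8531 ≈ 1.1722.
Each bolus raises the concentration by D/Vd = 2171/264 ≈ 8.223 mcg/mL.
Steady-state peak Cmax,ss = C₀·R ≈ 8.223 × 1.1722 ≈ 9.639 mcg/mL.
One interval later, Cmin,ss = Cmax,ss·e^(−kτ) ≈ 9.639 × 0.1469 ≈ 1.416 mcg/mL.
Trough 1.4 mcg/mL vs MEC 1 mcg/mL: adequate.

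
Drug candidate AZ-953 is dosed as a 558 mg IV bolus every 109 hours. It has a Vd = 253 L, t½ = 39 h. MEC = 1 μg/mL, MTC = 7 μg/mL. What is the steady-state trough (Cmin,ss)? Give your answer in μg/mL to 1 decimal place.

k = ln2/t½ = ln2/39 ≈ 0.017773 h⁻¹; fraction remaining f = e^(−kτ) = e^(−0.017773×109) ≈ 0.1441.
At steady state, accumulation factor R = 1/(1 − e^(−kτ)) ≈ 1.1684.
Each bolus raises the concentration by D/Vd = 558/253 ≈ 2.206 μg/mL.
Cmax,ss = C₀/(1 − f) ≈ 2.206/0.8559 ≈ 2.577 μg/mL.
Steady-state trough Cmin,ss = Cmax,ss·f ≈ 2.577 × 0.1441 ≈ 0.371 μg/mL.
Trough 0.4 μg/mL vs MEC 1 μg/mL: subtherapeutic.

0.4 μg/mL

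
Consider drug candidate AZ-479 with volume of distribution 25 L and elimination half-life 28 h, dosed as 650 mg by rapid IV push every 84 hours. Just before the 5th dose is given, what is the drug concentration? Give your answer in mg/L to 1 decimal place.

3.7 mg/L

f = (1/2)^(τ/t½) = (1/2)^(84/28) ≈ 0.1250.
C₀ = D/Vd = 650/25 ≈ 26.000 mg/L.
Before the 5th dose, 4 doses have been given. Superposition: Cmin = C₀·(f + f² + … + f^4).
≈ 26.000 × (0.1250 + 0.0156 + 0.0020 + 0.0002) ≈ 26.000 × 0.1428 ≈ 3.713 mg/L.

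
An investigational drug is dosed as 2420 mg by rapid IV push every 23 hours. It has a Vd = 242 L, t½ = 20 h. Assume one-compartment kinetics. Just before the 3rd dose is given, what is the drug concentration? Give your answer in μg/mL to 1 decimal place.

f = (1/2)^(τ/t½) = (1/2)^(23/20) ≈ 0.4506.
C₀ = D/Vd = 2420/242 ≈ 10.000 μg/mL.
Before the 3rd dose, 2 doses have been given. Superposition: Cmin = C₀·(f + f²).
≈ 10.000 × (0.4506 + 0.2030) ≈ 10.000 × 0.6536 ≈ 6.536 μg/mL.

6.5 μg/mL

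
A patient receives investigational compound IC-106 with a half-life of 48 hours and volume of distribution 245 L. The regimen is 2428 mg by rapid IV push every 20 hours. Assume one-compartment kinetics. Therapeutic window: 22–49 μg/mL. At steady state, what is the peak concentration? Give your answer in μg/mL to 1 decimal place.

39.5 μg/mL

τ/t½ = 20/48 ≈ 0.41667, so fraction remaining f = (1/2)^(20/48) ≈ 0.7492.
At steady state, accumulation factor R = 1/(1 − e^(−kτ)) ≈ 3.9872.
Single-dose peak C₀ = D/Vd = 2428/245 ≈ 9.910 μg/mL.
Cmax,ss = C₀/(1 − f) ≈ 9.910/0.2508 ≈ 39.514 μg/mL.
Peak 39.5 μg/mL vs MTC 49 μg/mL: below toxic threshold.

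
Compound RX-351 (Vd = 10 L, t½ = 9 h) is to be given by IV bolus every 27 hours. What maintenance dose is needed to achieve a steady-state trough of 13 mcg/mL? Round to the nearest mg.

910 mg

τ/t½ = 27/9 ≈ 3, so f = (1/2)^(27/9) ≈ 0.125000.
Cmin,ss = (D/Vd)·f/(1−f), so D = Cmin,ss·Vd·(1−f)/f.
D = 13 × 10 × (1−f)/f ≈ 13 × 10 × 7.00000 ≈ 910.00 mg.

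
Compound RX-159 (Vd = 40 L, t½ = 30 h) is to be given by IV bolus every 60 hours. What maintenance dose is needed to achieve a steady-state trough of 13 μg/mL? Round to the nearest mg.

1560 mg

τ/t½ = 60/30 ≈ 2, so f = (1/2)^(60/30) ≈ 0.250000.
Cmin,ss = (D/Vd)·f/(1−f), so D = Cmin,ss·Vd·(1−f)/f.
D = 13 × 40 × (1−f)/f ≈ 13 × 40 × 3.00000 ≈ 1560.00 mg.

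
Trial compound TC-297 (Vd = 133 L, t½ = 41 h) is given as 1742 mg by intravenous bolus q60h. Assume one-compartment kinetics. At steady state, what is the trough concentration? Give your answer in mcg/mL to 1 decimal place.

7.5 mcg/mL

τ/t½ = 60/41 ≈ 1.4634, so fraction remaining f = (1/2)^(60/41) ≈ 0.3626.
Each bolus raises the concentration by D/Vd = 1742/133 ≈ 13.098 mcg/mL.
Steady-state trough Cmin,ss = C₀·f/(1−f) ≈ 13.098 × 0.3626/0.6374 ≈ 7.451 mcg/mL.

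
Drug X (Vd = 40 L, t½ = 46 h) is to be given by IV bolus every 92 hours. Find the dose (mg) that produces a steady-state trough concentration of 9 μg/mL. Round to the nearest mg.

1080 mg

τ/t½ = 92/46 ≈ 2, so f = (1/2)^(92/46) ≈ 0.250000.
Cmin,ss = (D/Vd)·f/(1−f), so D = Cmin,ss·Vd·(1−f)/f.
D = 9 × 40 × (1−f)/f ≈ 9 × 40 × 3.00000 ≈ 1080.00 mg.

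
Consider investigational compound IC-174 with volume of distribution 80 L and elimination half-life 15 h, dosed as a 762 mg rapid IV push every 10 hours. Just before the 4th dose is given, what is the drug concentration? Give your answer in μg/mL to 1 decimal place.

12.2 μg/mL

f = (1/2)^(τ/t½) = (1/2)^(10/15) ≈ 0.6300.
C₀ = D/Vd = 762/80 ≈ 9.525 μg/mL.
Before the 4th dose, 3 doses have been given. Superposition: Cmin = C₀·(f + f² + … + f^3).
≈ 9.525 × (0.6300 + 0.3969 + 0.2500) ≈ 9.525 × 1.2769 ≈ 12.162 μg/mL.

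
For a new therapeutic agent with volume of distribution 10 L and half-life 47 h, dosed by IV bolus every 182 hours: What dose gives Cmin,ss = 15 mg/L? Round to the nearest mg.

2047 mg

τ/t½ = 182/47 ≈ 3.8723, so f = (1/2)^(182/47) ≈ 0.068282.
Cmin,ss = (D/Vd)·f/(1−f), so D = Cmin,ss·Vd·(1−f)/f.
D = 15 × 10 × (1−f)/f ≈ 15 × 10 × 13.64515 ≈ 2046.77 mg.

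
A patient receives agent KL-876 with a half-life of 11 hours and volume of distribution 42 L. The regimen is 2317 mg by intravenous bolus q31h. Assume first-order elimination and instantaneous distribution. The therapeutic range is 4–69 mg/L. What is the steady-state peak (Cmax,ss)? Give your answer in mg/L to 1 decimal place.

64.3 mg/L

Over one 31-h interval, 31/11 ≈ 2.8182 half-lives elapse, leaving f ≈ 0.1418 of each dose.
At steady state, accumulation factor R = 1/(1 − e^(−kτ)) ≈ 1.1652.
Single-dose peak C₀ = D/Vd = 2317/42 ≈ 55.167 mg/L.
Steady-state peak Cmax,ss = C₀·R ≈ 55.167 × 1.1652 ≈ 64.281 mg/L.
Peak 64.3 mg/L vs MTC 69 mg/L: below toxic threshold.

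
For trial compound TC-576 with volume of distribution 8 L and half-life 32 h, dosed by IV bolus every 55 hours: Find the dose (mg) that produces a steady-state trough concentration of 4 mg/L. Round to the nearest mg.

73 mg

τ/t½ = 55/32 ≈ 1.7188, so f = (1/2)^(55/32) ≈ 0.303812.
Cmin,ss = (D/Vd)·f/(1−f), so D = Cmin,ss·Vd·(1−f)/f.
D = 4 × 8 × (1−f)/f ≈ 4 × 8 × 2.29151 ≈ 73.33 mg.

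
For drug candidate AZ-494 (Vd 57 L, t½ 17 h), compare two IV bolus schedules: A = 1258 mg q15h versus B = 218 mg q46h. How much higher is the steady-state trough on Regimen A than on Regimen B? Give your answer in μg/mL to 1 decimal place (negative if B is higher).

25.5 μg/mL

Regimen A: f = (1/2)^(15/17) ≈ 0.5425; Cmin,ss = (1258/57)·f/(1−f) ≈ 26.171 μg/mL.
Regimen B: f = (1/2)^(46/17) ≈ 0.1533; Cmin,ss = (218/57)·f/(1−f) ≈ 0.692 μg/mL.
Difference ≈ 26.171 − 0.692 ≈ 25.479 μg/mL.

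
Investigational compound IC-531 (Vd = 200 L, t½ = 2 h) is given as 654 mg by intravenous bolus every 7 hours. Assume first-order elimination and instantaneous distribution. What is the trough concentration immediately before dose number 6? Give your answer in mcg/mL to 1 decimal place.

0.3 mcg/mL

f = (1/2)^(τ/t½) = (1/2)^(7/2) ≈ 0.0884.
C₀ = D/Vd = 654/200 ≈ 3.270 mcg/mL.
Before the 6th dose, 5 doses have been given. Superposition: Cmin = C₀·(f + f² + … + f^5).
≈ 3.270 × (0.0884 + 0.0078 + 0.0007 + 0.0001 + 0.0000) ≈ 3.270 × 0.0970 ≈ 0.317 mcg/mL.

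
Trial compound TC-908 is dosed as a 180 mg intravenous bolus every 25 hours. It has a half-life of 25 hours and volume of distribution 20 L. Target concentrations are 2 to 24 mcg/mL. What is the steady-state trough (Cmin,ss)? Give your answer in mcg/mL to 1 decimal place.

The dosing interval is 1 half-life, so f = 2^(−1) = 0.5.
Accumulation ratio R = 1/(1 − f) = 1/0.5 = 2/1.
Single-dose peak C₀ = D/Vd = 180/20 = 9 mcg/mL.
Steady-state peak Cmax,ss = C₀·R = 9 × 2/1 ≈ 18.000 mcg/mL.
Steady-state trough Cmin,ss = Cmax,ss·f ≈ 18.000 × 0.5 ≈ 9.000 mcg/mL.
Trough 9.0 mcg/mL vs MEC 2 mcg/mL: adequate.

9.0 mcg/mL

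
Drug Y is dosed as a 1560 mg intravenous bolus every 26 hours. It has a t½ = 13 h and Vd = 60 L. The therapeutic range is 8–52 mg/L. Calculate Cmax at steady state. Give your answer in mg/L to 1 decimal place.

The dosing interval is 2 half-lives, so f = 2^(−2) = 0.25.
Accumulation ratio R = 1/(1 − f) = 1/0.75 = 4/3.
Single-dose peak C₀ = D/Vd = 1560/60 = 26 mg/L.
Steady-state peak Cmax,ss = C₀·R = 26 × 4/3 ≈ 34.667 mg/L.
Peak 34.7 mg/L vs MTC 52 mg/L: below toxic threshold.

34.7 mg/L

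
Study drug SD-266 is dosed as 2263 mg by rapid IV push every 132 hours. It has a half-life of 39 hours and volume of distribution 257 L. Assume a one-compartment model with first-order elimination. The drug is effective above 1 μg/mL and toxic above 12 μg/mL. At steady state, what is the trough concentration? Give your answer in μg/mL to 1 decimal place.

τ/t½ = 132/39 ≈ 3.3846, so fraction remaining f = (1/2)^(132/39) ≈ 0.0957.
Each bolus raises the concentration by D/Vd = 2263/257 ≈ 8.805 μg/mL.
Steady-state trough Cmin,ss = C₀·f/(1−f) ≈ 8.805 × 0.0957/0.9043 ≈ 0.932 μg/mL.
Trough 0.9 μg/mL vs MEC 1 μg/mL: subtherapeutic.

0.9 μg/mL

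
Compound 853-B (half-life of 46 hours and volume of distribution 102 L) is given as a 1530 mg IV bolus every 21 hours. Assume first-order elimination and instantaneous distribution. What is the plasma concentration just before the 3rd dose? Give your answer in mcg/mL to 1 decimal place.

f = (1/2)^(τ/t½) = (1/2)^(21/46) ≈ 0.7287.
C₀ = D/Vd = 1530/102 ≈ 15.000 mcg/mL.
Before the 3rd dose, 2 doses have been given. Superposition: Cmin = C₀·(f + f²).
≈ 15.000 × (0.7287 + 0.5310) ≈ 15.000 × 1.2597 ≈ 18.896 mcg/mL.

18.9 mcg/mL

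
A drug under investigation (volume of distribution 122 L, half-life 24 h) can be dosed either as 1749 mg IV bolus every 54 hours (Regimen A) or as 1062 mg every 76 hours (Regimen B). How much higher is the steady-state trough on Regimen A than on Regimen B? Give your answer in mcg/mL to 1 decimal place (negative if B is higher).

Regimen A: f = (1/2)^(54/24) ≈ 0.2102; Cmin,ss = (1749/122)·f/(1−f) ≈ 3.815 mcg/mL.
Regimen B: f = (1/2)^(76/24) ≈ 0.1114; Cmin,ss = (1062/122)·f/(1−f) ≈ 1.091 mcg/mL.
Difference ≈ 3.815 − 1.091 ≈ 2.724 mcg/mL.

2.7 mcg/mL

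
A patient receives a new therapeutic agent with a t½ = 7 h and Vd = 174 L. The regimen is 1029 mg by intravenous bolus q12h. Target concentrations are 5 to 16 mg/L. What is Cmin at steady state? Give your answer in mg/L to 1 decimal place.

τ/t½ = 12/7 ≈ 1.7143, so fraction remaining f = (1/2)^(12/7) ≈ 0.3048.
Each bolus raises the concentration by D/Vd = 1029/174 ≈ 5.914 mg/L.
Steady-state trough Cmin,ss = C₀·f/(1−f) ≈ 5.914 × 0.3048/0.6952 ≈ 2.593 mg/L.
Trough 2.6 mg/L vs MEC 5 mg/L: subtherapeutic.

2.6 mg/L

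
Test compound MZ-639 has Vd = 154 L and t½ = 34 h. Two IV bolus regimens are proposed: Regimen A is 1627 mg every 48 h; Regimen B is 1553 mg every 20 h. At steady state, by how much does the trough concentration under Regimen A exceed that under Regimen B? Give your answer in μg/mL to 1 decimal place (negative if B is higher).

-13.7 μg/mL

Regimen A: f = (1/2)^(48/34) ≈ 0.3759; Cmin,ss = (1627/154)·f/(1−f) ≈ 6.363 μg/mL.
Regimen B: f = (1/2)^(20/34) ≈ 0.6652; Cmin,ss = (1553/154)·f/(1−f) ≈ 20.036 μg/mL.
Difference ≈ 6.363 − 20.036 ≈ -13.673 μg/mL.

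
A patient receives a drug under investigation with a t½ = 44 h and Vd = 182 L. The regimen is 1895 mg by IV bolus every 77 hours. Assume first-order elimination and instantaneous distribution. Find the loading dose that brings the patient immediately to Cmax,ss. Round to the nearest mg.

2697 mg

f = (1/2)^(77/44) ≈ 0.297302; accumulation ratio R = 1/(1−f) ≈ 1.42309.
Loading dose to hit Cmax,ss on first dose: D_load = D_maint·R ≈ 1895 × 1.42309 ≈ 2696.76 mg.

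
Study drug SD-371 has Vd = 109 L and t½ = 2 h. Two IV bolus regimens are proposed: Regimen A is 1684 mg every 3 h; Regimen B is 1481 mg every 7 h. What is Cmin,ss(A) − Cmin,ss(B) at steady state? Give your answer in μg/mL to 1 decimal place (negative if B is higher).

7.1 μg/mL

Regimen A: f = (1/2)^(3/2) ≈ 0.3536; Cmin,ss = (1684/109)·f/(1−f) ≈ 8.451 μg/mL.
Regimen B: f = (1/2)^(7/2) ≈ 0.0884; Cmin,ss = (1481/109)·f/(1−f) ≈ 1.318 μg/mL.
Difference ≈ 8.451 − 1.318 ≈ 7.133 μg/mL.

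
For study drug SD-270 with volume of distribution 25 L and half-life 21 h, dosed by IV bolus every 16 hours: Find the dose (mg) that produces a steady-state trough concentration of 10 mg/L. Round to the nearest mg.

τ/t½ = 16/21 ≈ 0.7619, so f = (1/2)^(16/21) ≈ 0.589717.
Cmin,ss = (D/Vd)·f/(1−f), so D = Cmin,ss·Vd·(1−f)/f.
D = 10 × 25 × (1−f)/f ≈ 10 × 25 × 0.69573 ≈ 173.93 mg.

174 mg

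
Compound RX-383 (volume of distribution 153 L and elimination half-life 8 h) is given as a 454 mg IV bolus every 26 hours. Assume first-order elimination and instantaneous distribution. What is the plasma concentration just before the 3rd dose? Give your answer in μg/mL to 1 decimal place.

0.3 μg/mL

f = (1/2)^(τ/t½) = (1/2)^(26/8) ≈ 0.1051.
C₀ = D/Vd = 454/153 ≈ 2.967 μg/mL.
Before the 3rd dose, 2 doses have been given. Superposition: Cmin = C₀·(f + f²).
≈ 2.967 × (0.1051 + 0.0110) ≈ 2.967 × 0.1161 ≈ 0.344 μg/mL.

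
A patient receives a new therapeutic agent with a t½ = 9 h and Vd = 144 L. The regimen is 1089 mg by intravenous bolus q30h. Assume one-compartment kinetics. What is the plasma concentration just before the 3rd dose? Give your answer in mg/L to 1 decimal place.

0.8 mg/L

f = (1/2)^(τ/t½) = (1/2)^(30/9) ≈ 0.0992.
C₀ = D/Vd = 1089/144 ≈ 7.562 mg/L.
Before the 3rd dose, 2 doses have been given. Superposition: Cmin = C₀·(f + f²).
≈ 7.562 × (0.0992 + 0.0098) ≈ 7.562 × 0.1090 ≈ 0.824 mg/L.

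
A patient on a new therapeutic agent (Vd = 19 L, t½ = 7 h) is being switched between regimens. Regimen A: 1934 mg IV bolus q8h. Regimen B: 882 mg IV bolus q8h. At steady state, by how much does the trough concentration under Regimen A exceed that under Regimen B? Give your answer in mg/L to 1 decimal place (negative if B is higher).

45.8 mg/L

Regimen A: f = (1/2)^(8/7) ≈ 0.4529; Cmin,ss = (1934/19)·f/(1−f) ≈ 84.263 mg/L.
Regimen B: f = (1/2)^(8/7) ≈ 0.4529; Cmin,ss = (882/19)·f/(1−f) ≈ 38.428 mg/L.
Difference ≈ 84.263 − 38.428 ≈ 45.835 mg/L.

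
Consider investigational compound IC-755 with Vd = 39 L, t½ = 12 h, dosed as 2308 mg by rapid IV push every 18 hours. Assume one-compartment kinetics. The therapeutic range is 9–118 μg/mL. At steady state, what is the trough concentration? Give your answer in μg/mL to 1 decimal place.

32.4 μg/mL

τ/t½ = 18/12 ≈ 1.5, so fraction remaining f = (1/2)^(18/12) ≈ 0.3536.
Accumulation ratio R = 1/(1 − f) ≈ 1/0.6464 ≈ 1.5470.
Single-dose peak C₀ = D/Vd = 2308/39 ≈ 59.179 μg/mL.
Cmax,ss = C₀/(1 − f) ≈ 59.179/0.6464 ≈ 91.552 μg/mL.
Steady-state trough Cmin,ss = Cmax,ss·f ≈ 91.552 × 0.3536 ≈ 32.373 μg/mL.
Trough 32.4 μg/mL vs MEC 9 μg/mL: adequate.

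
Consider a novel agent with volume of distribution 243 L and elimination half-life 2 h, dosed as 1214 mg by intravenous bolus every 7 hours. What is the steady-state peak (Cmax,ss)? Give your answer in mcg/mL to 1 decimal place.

5.5 mcg/mL

Over one 7-h interval, 7/2 ≈ 3.5 half-lives elapse, leaving f ≈ 0.0884 of each dose.
At steady state, accumulation factor R = 1/(1 − e^(−kτ)) ≈ 1.0970.
Each bolus raises the concentration by D/Vd = 1214/243 ≈ 4.996 mcg/mL.
Cmax,ss = C₀/(1 − f) ≈ 4.996/0.9116 ≈ 5.480 mcg/mL.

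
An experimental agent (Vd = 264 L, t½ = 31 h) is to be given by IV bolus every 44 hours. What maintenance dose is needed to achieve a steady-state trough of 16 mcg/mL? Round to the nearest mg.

τ/t½ = 44/31 ≈ 1.4194, so f = (1/2)^(44/31) ≈ 0.373879.
Cmin,ss = (D/Vd)·f/(1−f), so D = Cmin,ss·Vd·(1−f)/f.
D = 16 × 264 × (1−f)/f ≈ 16 × 264 × 1.67466 ≈ 7073.76 mg.

7074 mg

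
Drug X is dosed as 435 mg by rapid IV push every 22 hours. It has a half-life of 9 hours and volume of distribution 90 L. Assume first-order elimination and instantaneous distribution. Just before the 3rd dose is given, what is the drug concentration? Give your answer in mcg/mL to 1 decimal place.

f = (1/2)^(τ/t½) = (1/2)^(22/9) ≈ 0.1837.
C₀ = D/Vd = 435/90 ≈ 4.833 mcg/mL.
Before the 3rd dose, 2 doses have been given. Superposition: Cmin = C₀·(f + f²).
≈ 4.833 × (0.1837 + 0.0337) ≈ 4.833 × 0.2174 ≈ 1.051 mcg/mL.

1.1 mcg/mL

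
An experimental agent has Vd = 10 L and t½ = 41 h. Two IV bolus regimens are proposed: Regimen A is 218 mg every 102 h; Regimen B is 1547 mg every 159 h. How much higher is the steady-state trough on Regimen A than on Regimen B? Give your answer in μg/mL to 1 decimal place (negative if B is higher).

Regimen A: f = (1/2)^(102/41) ≈ 0.1783; Cmin,ss = (218/10)·f/(1−f) ≈ 4.730 μg/mL.
Regimen B: f = (1/2)^(159/41) ≈ 0.0680; Cmin,ss = (1547/10)·f/(1−f) ≈ 11.287 μg/mL.
Difference ≈ 4.730 − 11.287 ≈ -6.557 μg/mL.

-6.6 μg/mL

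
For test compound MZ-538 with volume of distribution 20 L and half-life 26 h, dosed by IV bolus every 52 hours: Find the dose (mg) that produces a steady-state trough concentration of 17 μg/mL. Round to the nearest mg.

τ/t½ = 52/26 ≈ 2, so f = (1/2)^(52/26) ≈ 0.250000.
Cmin,ss = (D/Vd)·f/(1−f), so D = Cmin,ss·Vd·(1−f)/f.
D = 17 × 20 × (1−f)/f ≈ 17 × 20 × 3.00000 ≈ 1020.00 mg.

1020 mg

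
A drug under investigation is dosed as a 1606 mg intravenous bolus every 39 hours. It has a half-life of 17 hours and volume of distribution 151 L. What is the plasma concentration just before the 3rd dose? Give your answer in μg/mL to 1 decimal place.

2.6 μg/mL

f = (1/2)^(τ/t½) = (1/2)^(39/17) ≈ 0.2039.
C₀ = D/Vd = 1606/151 ≈ 10.636 μg/mL.
Before the 3rd dose, 2 doses have been given. Superposition: Cmin = C₀·(f + f²).
≈ 10.636 × (0.2039 + 0.0416) ≈ 10.636 × 0.2455 ≈ 2.611 μg/mL.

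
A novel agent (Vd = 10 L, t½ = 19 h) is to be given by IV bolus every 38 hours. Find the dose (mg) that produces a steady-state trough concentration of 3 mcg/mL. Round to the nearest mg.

90 mg

τ/t½ = 38/19 ≈ 2, so f = (1/2)^(38/19) ≈ 0.250000.
Cmin,ss = (D/Vd)·f/(1−f), so D = Cmin,ss·Vd·(1−f)/f.
D = 3 × 10 × (1−f)/f ≈ 3 × 10 × 3.00000 ≈ 90.00 mg.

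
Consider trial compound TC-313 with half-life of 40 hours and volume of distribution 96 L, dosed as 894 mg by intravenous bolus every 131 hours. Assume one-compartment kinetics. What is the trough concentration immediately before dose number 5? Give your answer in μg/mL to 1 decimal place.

f = (1/2)^(τ/t½) = (1/2)^(131/40) ≈ 0.1033.
C₀ = D/Vd = 894/96 ≈ 9.312 μg/mL.
Before the 5th dose, 4 doses have been given. Superposition: Cmin = C₀·(f + f² + … + f^4).
≈ 9.312 × (0.1033 + 0.0107 + 0.0011 + 0.0001) ≈ 9.312 × 0.1152 ≈ 1.073 μg/mL.

1.1 μg/mL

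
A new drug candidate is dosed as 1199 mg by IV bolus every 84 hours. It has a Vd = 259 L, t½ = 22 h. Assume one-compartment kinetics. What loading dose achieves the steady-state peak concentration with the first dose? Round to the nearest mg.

1290 mg

f = (1/2)^(84/22) ≈ 0.070895; accumulation ratio R = 1/(1−f) ≈ 1.07630.
Loading dose to hit Cmax,ss on first dose: D_load = D_maint·R ≈ 1199 × 1.07630 ≈ 1290.48 mg.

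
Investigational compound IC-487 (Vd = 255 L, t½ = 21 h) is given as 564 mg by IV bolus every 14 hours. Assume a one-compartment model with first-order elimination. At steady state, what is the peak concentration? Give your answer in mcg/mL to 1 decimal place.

Over one 14-h interval, 14/21 ≈ 0.66667 half-lives elapse, leaving f ≈ 0.6300 of each dose.
Accumulation ratio R = 1/(1 − f) ≈ 1/0.3700 ≈ 2.7027.
Each bolus raises the concentration by D/Vd = 564/255 ≈ 2.212 mcg/mL.
Cmax,ss = C₀/(1 − f) ≈ 2.212/0.3700 ≈ 5.978 mcg/mL.

6.0 mcg/mL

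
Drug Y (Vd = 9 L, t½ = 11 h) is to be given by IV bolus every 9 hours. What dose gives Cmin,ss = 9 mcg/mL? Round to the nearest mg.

62 mg

τ/t½ = 9/11 ≈ 0.81818, so f = (1/2)^(9/11) ≈ 0.567156.
Cmin,ss = (D/Vd)·f/(1−f), so D = Cmin,ss·Vd·(1−f)/f.
D = 9 × 9 × (1−f)/f ≈ 9 × 9 × 0.76318 ≈ 61.82 mg.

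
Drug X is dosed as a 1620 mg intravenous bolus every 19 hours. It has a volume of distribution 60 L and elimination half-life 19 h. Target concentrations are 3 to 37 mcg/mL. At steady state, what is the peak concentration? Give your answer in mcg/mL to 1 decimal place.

54.0 mcg/mL

The dosing interval is 1 half-life, so f = 2^(−1) = 0.5.
At steady state, R = 1/(1 − 0.5) = 2/1.
Single-dose peak C₀ = D/Vd = 1620/60 = 27 mcg/mL.
Steady-state peak Cmax,ss = C₀·R = 27 × 2/1 ≈ 54.000 mcg/mL.
Peak 54.0 mcg/mL vs MTC 37 mcg/mL: exceeds toxic threshold.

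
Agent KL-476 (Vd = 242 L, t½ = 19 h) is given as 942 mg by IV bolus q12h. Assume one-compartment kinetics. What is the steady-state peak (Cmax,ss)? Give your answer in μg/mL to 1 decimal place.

11.0 μg/mL

Over one 12-h interval, 12/19 ≈ 0.63158 half-lives elapse, leaving f ≈ 0.6455 of each dose.
At steady state, accumulation factor R = 1/(1 − e^(−kτ)) ≈ 2.8209.
Each bolus raises the concentration by D/Vd = 942/242 ≈ 3.893 μg/mL.
Steady-state peak Cmax,ss = C₀·R ≈ 3.893 × 2.8209 ≈ 10.982 μg/mL.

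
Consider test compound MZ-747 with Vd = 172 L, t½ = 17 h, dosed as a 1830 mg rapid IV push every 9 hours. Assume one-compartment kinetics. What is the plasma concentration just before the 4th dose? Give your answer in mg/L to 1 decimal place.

f = (1/2)^(τ/t½) = (1/2)^(9/17) ≈ 0.6928.
C₀ = D/Vd = 1830/172 ≈ 10.640 mg/L.
Before the 4th dose, 3 doses have been given. Superposition: Cmin = C₀·(f + f² + … + f^3).
≈ 10.640 × (0.6928 + 0.4800 + 0.3325) ≈ 10.640 × 1.5053 ≈ 16.016 mg/L.

16.0 mg/L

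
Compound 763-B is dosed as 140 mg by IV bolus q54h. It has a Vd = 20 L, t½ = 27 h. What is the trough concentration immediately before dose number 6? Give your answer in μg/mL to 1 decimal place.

f = (1/2)^(τ/t½) = (1/2)^(54/27) ≈ 0.2500.
C₀ = D/Vd = 140/20 ≈ 7.000 μg/mL.
Before the 6th dose, 5 doses have been given. Superposition: Cmin = C₀·(f + f² + … + f^5).
≈ 7.000 × (0.2500 + 0.0625 + 0.0156 + 0.0039 + 0.0010) ≈ 7.000 × 0.3330 ≈ 2.331 μg/mL.

2.3 μg/mL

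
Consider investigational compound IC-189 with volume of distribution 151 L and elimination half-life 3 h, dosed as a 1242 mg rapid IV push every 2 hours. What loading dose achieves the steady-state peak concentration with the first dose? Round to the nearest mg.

3356 mg

f = (1/2)^(2/3) ≈ 0.629961; accumulation ratio R = 1/(1−f) ≈ 2.70242.
Loading dose to hit Cmax,ss on first dose: D_load = D_maint·R ≈ 1242 × 2.70242 ≈ 3356.41 mg.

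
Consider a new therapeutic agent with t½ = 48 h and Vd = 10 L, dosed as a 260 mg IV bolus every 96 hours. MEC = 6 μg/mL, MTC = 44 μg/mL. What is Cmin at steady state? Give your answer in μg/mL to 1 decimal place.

8.7 μg/mL

τ = 96 h = 2 half-lives, so f = (1/2)^2 = 0.25.
Accumulation ratio R = 1/(1 − f) = 1/0.75 = 4/3.
Single-dose peak C₀ = D/Vd = 260/10 = 26 μg/mL.
Steady-state peak Cmax,ss = C₀·R = 26 × 4/3 ≈ 34.667 μg/mL.
Steady-state trough Cmin,ss = Cmax,ss·f ≈ 34.667 × 0.25 ≈ 8.667 μg/mL.
Trough 8.7 μg/mL vs MEC 6 μg/mL: adequate.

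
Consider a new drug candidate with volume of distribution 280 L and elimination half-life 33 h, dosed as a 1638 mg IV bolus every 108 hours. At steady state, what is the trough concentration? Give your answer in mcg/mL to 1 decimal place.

0.7 mcg/mL

Over one 108-h interval, 108/33 ≈ 3.2727 half-lives elapse, leaving f ≈ 0.1035 of each dose.
At steady state, accumulation factor R = 1/(1 − e^(−kτ)) ≈ 1.1154.
Single-dose peak C₀ = D/Vd = 1638/280 ≈ 5.850 mcg/mL.
Cmax,ss = C₀/(1 − f) ≈ 5.850/0.8965 ≈ 6.525 mcg/mL.
Steady-state trough Cmin,ss = Cmax,ss·f ≈ 6.525 × 0.1035 ≈ 0.675 mcg/mL.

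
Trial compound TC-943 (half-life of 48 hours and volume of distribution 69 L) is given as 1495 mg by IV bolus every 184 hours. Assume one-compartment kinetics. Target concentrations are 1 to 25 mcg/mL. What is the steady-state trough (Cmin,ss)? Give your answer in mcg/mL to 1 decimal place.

Over one 184-h interval, 184/48 ≈ 3.8333 half-lives elapse, leaving f ≈ 0.0702 of each dose.
Single-dose peak C₀ = D/Vd = 1495/69 ≈ 21.667 mcg/mL.
Steady-state trough Cmin,ss = C₀·f/(1−f) ≈ 21.667 × 0.0702/0.9298 ≈ 1.636 mcg/mL.
Trough 1.6 mcg/mL vs MEC 1 mcg/mL: adequate.

1.6 mcg/mL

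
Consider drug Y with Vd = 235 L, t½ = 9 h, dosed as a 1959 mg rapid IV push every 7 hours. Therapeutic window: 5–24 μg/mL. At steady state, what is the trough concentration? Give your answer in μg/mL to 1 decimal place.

Over one 7-h interval, 7/9 ≈ 0.77778 half-lives elapse, leaving f ≈ 0.5833 of each dose.
Single-dose peak C₀ = D/Vd = 1959/235 ≈ 8.336 μg/mL.
Steady-state trough Cmin,ss = C₀·f/(1−f) ≈ 8.336 × 0.5833/0.4167 ≈ 11.669 μg/mL.
Trough 11.7 μg/mL vs MEC 5 μg/mL: adequate.

11.7 μg/mL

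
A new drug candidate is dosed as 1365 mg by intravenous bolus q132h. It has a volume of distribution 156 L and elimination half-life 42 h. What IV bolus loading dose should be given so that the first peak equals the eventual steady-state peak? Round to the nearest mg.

f = (1/2)^(132/42) ≈ 0.113215; accumulation ratio R = 1/(1−f) ≈ 1.12767.
Loading dose to hit Cmax,ss on first dose: D_load = D_maint·R ≈ 1365 × 1.12767 ≈ 1539.27 mg.

1539 mg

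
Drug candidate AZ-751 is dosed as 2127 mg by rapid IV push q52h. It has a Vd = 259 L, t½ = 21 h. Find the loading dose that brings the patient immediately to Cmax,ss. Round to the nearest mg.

f = (1/2)^(52/21) ≈ 0.179718; accumulation ratio R = 1/(1−f) ≈ 1.21909.
Loading dose to hit Cmax,ss on first dose: D_load = D_maint·R ≈ 2127 × 1.21909 ≈ 2593.00 mg.

2593 mg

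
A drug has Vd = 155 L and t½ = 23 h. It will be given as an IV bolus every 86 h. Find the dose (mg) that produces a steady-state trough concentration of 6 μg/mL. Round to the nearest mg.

τ/t½ = 86/23 ≈ 3.7391, so f = (1/2)^(86/23) ≈ 0.074888.
Cmin,ss = (D/Vd)·f/(1−f), so D = Cmin,ss·Vd·(1−f)/f.
D = 6 × 155 × (1−f)/f ≈ 6 × 155 × 12.35327 ≈ 11488.54 mg.

11489 mg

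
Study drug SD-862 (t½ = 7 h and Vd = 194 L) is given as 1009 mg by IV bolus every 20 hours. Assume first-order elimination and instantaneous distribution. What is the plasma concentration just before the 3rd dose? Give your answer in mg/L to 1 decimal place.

0.8 mg/L

f = (1/2)^(τ/t½) = (1/2)^(20/7) ≈ 0.1380.
C₀ = D/Vd = 1009/194 ≈ 5.201 mg/L.
Before the 3rd dose, 2 doses have been given. Superposition: Cmin = C₀·(f + f²).
≈ 5.201 × (0.1380 + 0.0190) ≈ 5.201 × 0.1570 ≈ 0.817 mg/L.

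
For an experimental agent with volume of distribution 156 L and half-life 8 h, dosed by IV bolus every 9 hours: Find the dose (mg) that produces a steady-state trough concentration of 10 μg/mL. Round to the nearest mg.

τ/t½ = 9/8 ≈ 1.125, so f = (1/2)^(9/8) ≈ 0.458502.
Cmin,ss = (D/Vd)·f/(1−f), so D = Cmin,ss·Vd·(1−f)/f.
D = 10 × 156 × (1−f)/f ≈ 10 × 156 × 1.18102 ≈ 1842.39 mg.

1842 mg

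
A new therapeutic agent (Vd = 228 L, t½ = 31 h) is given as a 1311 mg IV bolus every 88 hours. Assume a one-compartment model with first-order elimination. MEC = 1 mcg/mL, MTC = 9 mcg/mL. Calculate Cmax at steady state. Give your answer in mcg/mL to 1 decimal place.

6.7 mcg/mL

Over one 88-h interval, 88/31 ≈ 2.8387 half-lives elapse, leaving f ≈ 0.1398 of each dose.
Accumulation ratio R = 1/(1 − f) ≈ 1/0.8602 ≈ 1.1625.
Each bolus raises the concentration by D/Vd = 1311/228 ≈ 5.750 mcg/mL.
Steady-state peak Cmax,ss = C₀·R ≈ 5.750 × 1.1625 ≈ 6.684 mcg/mL.
Peak 6.7 mcg/mL vs MTC 9 mcg/mL: below toxic threshold.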